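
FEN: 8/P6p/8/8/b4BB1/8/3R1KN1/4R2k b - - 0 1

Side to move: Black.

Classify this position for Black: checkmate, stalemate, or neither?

Black to move; black king on h1.
In check: yes, from the white rook on e1.
King squares — g1: attacked by Re1; g2: attacked by Kf2; h2: attacked by Bf4.
Legal moves for Black: none.
In check with no legal moves → checkmate.

checkmate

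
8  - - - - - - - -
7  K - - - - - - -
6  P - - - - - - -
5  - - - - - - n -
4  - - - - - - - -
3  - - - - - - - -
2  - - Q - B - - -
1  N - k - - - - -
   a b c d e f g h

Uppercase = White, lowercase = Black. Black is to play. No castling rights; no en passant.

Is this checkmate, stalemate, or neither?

checkmate

Black to move; black king on c1.
In check: yes, from the white queen on c2.
King squares — b1: attacked by Qc2; d1: attacked by Qc2; b2: attacked by Qc2; c2: attacked by Na1; d2: attacked by Qc2.
Legal moves for Black: none.
In check with no legal moves → checkmate.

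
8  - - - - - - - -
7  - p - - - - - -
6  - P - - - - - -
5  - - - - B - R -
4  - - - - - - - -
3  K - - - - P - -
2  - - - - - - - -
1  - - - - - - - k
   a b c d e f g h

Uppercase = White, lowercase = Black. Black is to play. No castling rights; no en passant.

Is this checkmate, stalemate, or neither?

stalemate

Black to move; black king on h1.
In check: no.
King squares — g1: attacked by Rg5; g2: attacked by Rg5; h2: attacked by Be5.
Legal moves for Black: none.
Not in check and no legal moves → stalemate.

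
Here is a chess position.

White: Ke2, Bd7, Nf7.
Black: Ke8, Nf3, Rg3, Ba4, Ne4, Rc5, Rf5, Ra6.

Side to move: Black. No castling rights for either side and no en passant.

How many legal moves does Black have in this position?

Black to move; king on e8.
In check: yes, from the white bishop on d7.
Legal moves: Kf8, Kxf7, Ke7, Kxd7, Bxd7.
Count: 5.

5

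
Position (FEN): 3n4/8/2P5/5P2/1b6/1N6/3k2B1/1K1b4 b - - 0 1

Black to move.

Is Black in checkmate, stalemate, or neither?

Black to move; black king on d2.
In check: yes, from the white knight on b3.
Legal moves for Black: Ke3, Kd3, Kc3, Ke2, Ke1, Bxb3.
Black is in check but has 6 legal moves → neither.

neither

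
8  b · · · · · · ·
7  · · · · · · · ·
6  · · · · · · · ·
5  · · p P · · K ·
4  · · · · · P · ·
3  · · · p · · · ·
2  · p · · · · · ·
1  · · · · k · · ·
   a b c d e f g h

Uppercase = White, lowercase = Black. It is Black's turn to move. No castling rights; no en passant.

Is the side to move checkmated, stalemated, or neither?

Black to move; black king on e1.
In check: no.
Legal moves for Black: Bb7, Bc6, Bxd5, Kf2, Ke2, Kd2, Kf1, Kd1, c4, d2, b1=Q, b1=R, b1=B, b1=N.
Black has 14 legal moves and is not in check → neither.

neither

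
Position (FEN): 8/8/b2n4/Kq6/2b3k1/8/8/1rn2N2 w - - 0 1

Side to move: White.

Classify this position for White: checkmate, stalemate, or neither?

White to move; white king on a5.
In check: yes, from the black queen on b5.
King squares — a4: attacked by Qb5; b4: attacked by Rb1; b5: attacked by Rb1; a6: attacked by Qb5; b6: attacked by Qb5.
Legal moves for White: none.
In check with no legal moves → checkmate.

checkmate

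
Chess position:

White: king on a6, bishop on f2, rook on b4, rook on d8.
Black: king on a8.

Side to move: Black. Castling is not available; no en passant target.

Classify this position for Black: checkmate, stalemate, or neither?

Black to move; black king on a8.
In check: yes, from the white rook on d8.
King squares — a7: attacked by Bf2; b7: attacked by Rb4; b8: attacked by Rb4.
Legal moves for Black: none.
In check with no legal moves → checkmate.

checkmate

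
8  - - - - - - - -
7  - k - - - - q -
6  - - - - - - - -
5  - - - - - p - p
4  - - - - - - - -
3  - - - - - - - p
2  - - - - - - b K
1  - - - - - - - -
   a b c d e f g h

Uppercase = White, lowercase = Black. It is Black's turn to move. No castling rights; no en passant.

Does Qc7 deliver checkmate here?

no

After Qc7: white king on h2; in check: yes, from the black queen on c7.
White has 1 legal reply: Kg1.
In check but a legal move exists → not checkmate.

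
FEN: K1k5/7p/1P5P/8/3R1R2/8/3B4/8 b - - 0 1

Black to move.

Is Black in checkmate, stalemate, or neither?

Black to move; black king on c8.
In check: no.
King squares — b7: attacked by Ka8; c7: attacked by Pb6; d7: attacked by Rd4; b8: attacked by Ka8; d8: attacked by Rd4.
Legal moves for Black: none.
Not in check and no legal moves → stalemate.

stalemate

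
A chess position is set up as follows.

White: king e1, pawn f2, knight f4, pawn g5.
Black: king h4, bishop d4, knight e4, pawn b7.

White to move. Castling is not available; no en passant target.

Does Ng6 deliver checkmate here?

After Ng6: black king on h4; in check: yes, from the white knight on g6.
Black has 4 legal replies: Kh5, Kxg5, Kg4, Kh3.
In check but a legal move exists → not checkmate.

no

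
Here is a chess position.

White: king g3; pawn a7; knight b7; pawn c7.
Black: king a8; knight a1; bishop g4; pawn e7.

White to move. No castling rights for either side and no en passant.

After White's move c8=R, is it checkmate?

After c8=R: black king on a8; in check: yes, from the white rook on c8.
Black has 3 legal replies: Kxb7, Kxa7, Bxc8.
In check but a legal move exists → not checkmate.

no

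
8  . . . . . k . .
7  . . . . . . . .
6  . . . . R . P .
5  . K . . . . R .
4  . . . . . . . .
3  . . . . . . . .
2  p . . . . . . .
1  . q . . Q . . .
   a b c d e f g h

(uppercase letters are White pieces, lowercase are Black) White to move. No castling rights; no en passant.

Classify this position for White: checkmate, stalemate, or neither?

neither

White to move; white king on b5.
In check: yes, from the black queen on b1.
Legal moves for White: Kc6, Ka6, Kc5, Ka5, Kc4, Ka4, Qb4+, Qxb1.
White is in check but has 8 legal moves → neither.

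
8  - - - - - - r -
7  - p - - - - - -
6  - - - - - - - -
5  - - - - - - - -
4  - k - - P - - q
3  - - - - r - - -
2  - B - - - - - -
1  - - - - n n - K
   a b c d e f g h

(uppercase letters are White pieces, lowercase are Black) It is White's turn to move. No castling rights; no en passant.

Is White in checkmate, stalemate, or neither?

checkmate

White to move; white king on h1.
In check: yes, from the black queen on h4.
King squares — g1: attacked by Rg8; g2: attacked by Ne1; h2: attacked by Nf1.
Legal moves for White: none.
In check with no legal moves → checkmate.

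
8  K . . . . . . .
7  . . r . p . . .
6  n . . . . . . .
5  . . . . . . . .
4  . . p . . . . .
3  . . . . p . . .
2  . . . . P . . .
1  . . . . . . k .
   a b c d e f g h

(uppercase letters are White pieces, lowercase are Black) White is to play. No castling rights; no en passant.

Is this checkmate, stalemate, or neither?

stalemate

White to move; white king on a8.
In check: no.
King squares — a7: attacked by Rc7; b7: attacked by Rc7; b8: attacked by Na6.
Legal moves for White: none.
Not in check and no legal moves → stalemate.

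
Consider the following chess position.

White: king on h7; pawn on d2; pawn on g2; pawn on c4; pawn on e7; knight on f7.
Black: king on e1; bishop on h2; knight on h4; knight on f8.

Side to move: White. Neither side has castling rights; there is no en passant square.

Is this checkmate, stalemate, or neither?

neither

White to move; white king on h7.
In check: yes, from the black knight on f8.
King squares — g6: attacked by Nh4; h6: available; g7: available; g8: available; h8: available.
Legal moves for White: Kh8, Kg8, Kg7, Kh6, exf8=Q, exf8=R, exf8=B, exf8=N.
White is in check but has 8 legal moves → neither.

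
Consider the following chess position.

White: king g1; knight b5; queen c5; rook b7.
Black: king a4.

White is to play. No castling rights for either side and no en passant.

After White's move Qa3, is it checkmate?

yes

After Qa3: black king on a4; in check: yes, from the white queen on a3.
King squares — a3: attacked by Nb5; b3: attacked by Qa3; b4: attacked by Qa3; a5: attacked by Qa3; b5: attacked by Rb7.
Black has no legal moves → checkmate.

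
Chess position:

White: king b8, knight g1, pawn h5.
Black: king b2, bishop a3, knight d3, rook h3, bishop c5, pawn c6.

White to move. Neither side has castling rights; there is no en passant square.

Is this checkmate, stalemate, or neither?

White to move; white king on b8.
In check: no.
Legal moves for White: Kc8, Ka8, Kc7, Kb7, Nxh3, Nf3, Ne2, h6.
White has 8 legal moves and is not in check → neither.

neither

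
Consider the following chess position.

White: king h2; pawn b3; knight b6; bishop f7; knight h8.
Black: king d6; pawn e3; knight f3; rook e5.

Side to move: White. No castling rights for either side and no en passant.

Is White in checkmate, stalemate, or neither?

White to move; white king on h2.
In check: yes, from the black knight on f3.
King squares — g1: attacked by Nf3; h1: available; g2: available; g3: available; h3: available.
Legal moves for White: Kh3, Kg3, Kg2, Kh1.
White is in check but has 4 legal moves → neither.

neither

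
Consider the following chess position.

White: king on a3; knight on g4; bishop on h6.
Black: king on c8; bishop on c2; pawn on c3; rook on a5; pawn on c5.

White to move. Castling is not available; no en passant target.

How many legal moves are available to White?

0

White to move; king on a3.
In check: yes, from the black rook on a5.
Legal moves: none.
Count: 0.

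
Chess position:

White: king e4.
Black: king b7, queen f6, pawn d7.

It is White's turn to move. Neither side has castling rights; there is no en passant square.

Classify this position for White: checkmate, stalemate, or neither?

neither

White to move; white king on e4.
In check: no.
Legal moves for White: Kd5, Ke3, Kd3.
White has 3 legal moves and is not in check → neither.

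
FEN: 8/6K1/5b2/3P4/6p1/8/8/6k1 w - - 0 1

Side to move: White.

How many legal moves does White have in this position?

7

White to move; king on g7.
In check: yes, from the black bishop on f6.
Legal moves: Kg8, Kf8, Kh7, Kf7, Kh6, Kg6, Kxf6.
Count: 7.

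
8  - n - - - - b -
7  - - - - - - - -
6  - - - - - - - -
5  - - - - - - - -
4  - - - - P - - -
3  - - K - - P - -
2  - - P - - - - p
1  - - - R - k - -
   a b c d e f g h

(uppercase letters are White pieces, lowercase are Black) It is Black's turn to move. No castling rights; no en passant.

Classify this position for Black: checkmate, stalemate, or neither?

Black to move; black king on f1.
In check: yes, from the white rook on d1.
Legal moves for Black: Kg2, Kf2, Ke2.
Black is in check but has 3 legal moves → neither.

neither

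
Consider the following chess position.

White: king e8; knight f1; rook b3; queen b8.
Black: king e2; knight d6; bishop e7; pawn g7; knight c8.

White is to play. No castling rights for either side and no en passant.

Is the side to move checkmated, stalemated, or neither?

neither

White to move; white king on e8.
In check: yes, from the black knight on d6.
King squares — d7: available; e7: attacked by Nc8; f7: attacked by Nd6; d8: attacked by Be7; f8: attacked by Be7.
Legal moves for White: Kd7, Qxd6.
White is in check but has 2 legal moves → neither.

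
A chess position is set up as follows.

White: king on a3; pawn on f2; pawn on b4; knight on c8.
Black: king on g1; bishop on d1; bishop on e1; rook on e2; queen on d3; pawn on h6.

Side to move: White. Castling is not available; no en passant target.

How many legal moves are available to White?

0

White to move; king on a3.
In check: yes, from the black queen on d3.
Legal moves: none.
Count: 0.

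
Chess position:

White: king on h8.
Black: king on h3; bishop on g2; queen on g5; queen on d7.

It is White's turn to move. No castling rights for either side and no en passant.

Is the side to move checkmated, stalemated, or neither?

stalemate

White to move; white king on h8.
In check: no.
King squares — g7: attacked by Qg5; h7: attacked by Qd7; g8: attacked by Qg5.
Legal moves for White: none.
Not in check and no legal moves → stalemate.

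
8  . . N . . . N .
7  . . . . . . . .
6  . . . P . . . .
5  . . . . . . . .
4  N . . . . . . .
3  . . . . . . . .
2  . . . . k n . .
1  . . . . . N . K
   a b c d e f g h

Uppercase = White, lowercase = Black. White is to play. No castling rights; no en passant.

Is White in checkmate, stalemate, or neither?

White to move; white king on h1.
In check: yes, from the black knight on f2.
King squares — g1: available; g2: available; h2: available.
Legal moves for White: Kh2, Kg2, Kg1.
White is in check but has 3 legal moves → neither.

neither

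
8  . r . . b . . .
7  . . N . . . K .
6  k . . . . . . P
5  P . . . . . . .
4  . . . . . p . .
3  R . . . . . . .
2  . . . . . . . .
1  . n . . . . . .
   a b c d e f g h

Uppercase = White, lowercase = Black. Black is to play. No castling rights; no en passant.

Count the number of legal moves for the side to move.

Black to move; king on a6.
In check: yes, from the white knight on c7.
Legal moves: Kb7, Ka7.
Count: 2.

2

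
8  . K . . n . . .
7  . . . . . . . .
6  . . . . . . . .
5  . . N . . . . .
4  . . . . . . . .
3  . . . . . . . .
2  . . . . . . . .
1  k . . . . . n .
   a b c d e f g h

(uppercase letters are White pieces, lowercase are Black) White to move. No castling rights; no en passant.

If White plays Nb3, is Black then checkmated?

After Nb3: black king on a1; in check: yes, from the white knight on b3.
Black has 3 legal replies: Kb2, Ka2, Kb1.
In check but a legal move exists → not checkmate.

no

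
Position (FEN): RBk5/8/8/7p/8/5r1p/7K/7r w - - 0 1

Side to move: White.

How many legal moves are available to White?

1

White to move; king on h2.
In check: yes, from the black rook on h1.
Legal moves: Kxh1.
Count: 1.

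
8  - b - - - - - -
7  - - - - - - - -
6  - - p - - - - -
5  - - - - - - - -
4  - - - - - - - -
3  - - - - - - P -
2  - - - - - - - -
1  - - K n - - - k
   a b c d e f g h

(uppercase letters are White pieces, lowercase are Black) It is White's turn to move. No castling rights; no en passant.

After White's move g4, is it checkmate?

After g4: black king on h1; in check: no.
Black is not in check, so this cannot be checkmate.

no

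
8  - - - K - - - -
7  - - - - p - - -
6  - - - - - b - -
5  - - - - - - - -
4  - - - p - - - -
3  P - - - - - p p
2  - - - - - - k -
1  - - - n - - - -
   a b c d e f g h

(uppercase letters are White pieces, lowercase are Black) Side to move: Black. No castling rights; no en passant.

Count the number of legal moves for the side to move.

19

Black to move; king on g2.
In check: no.
Legal moves: Bh8, Bg7, Bg5, Be5, Bh4, Kf3, Kh2, Kf2, Kh1, Kg1, Kf1, Ne3, Nc3, Nf2, Nb2, e6+, d3, h2, e5+.
Count: 19.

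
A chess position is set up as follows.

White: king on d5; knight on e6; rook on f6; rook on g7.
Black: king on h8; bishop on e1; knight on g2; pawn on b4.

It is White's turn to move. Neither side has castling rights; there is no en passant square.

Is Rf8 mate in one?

After Rf8: black king on h8; in check: yes, from the white rook on f8.
King squares — g7: attacked by Ne6; h7: attacked by Rg7; g8: attacked by Rg7.
Black has no legal moves → checkmate.

yes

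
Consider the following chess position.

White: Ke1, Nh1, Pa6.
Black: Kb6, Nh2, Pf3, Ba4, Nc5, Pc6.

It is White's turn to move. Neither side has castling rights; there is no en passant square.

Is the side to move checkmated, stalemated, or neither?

neither

White to move; white king on e1.
In check: no.
Legal moves for White: Ng3, Nf2, Kf2, Kd2, a7.
White has 5 legal moves and is not in check → neither.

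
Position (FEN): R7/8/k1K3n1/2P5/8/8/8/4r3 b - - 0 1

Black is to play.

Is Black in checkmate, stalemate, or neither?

checkmate

Black to move; black king on a6.
In check: yes, from the white rook on a8.
King squares — a5: attacked by Ra8; b5: attacked by Kc6; b6: attacked by Pc5; a7: attacked by Ra8; b7: attacked by Kc6.
Legal moves for Black: none.
In check with no legal moves → checkmate.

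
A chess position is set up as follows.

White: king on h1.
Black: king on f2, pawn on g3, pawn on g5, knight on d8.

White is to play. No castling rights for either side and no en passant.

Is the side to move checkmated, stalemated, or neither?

stalemate

White to move; white king on h1.
In check: no.
King squares — g1: attacked by Kf2; g2: attacked by Kf2; h2: attacked by Pg3.
Legal moves for White: none.
Not in check and no legal moves → stalemate.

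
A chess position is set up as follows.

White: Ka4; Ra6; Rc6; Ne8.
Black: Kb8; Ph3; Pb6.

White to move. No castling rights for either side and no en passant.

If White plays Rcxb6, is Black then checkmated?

no

After Rcxb6: black king on b8; in check: yes, from the white rook on b6.
Black has 1 legal reply: Kc8.
In check but a legal move exists → not checkmate.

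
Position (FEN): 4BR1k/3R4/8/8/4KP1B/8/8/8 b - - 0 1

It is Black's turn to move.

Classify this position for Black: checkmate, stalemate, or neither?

Black to move; black king on h8.
In check: yes, from the white rook on f8.
King squares — g7: attacked by Rd7; h7: attacked by Rd7; g8: attacked by Rf8.
Legal moves for Black: none.
In check with no legal moves → checkmate.

checkmate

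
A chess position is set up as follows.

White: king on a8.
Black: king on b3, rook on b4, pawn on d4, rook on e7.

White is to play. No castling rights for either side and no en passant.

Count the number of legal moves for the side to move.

White to move; king on a8.
In check: no.
Legal moves: none.
Count: 0.

0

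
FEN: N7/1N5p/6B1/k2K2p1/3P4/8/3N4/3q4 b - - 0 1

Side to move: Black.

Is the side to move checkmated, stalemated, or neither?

neither

Black to move; black king on a5.
In check: yes, from the white knight on b7.
Legal moves for Black: Ka6, Kb5, Kb4, Ka4.
Black is in check but has 4 legal moves → neither.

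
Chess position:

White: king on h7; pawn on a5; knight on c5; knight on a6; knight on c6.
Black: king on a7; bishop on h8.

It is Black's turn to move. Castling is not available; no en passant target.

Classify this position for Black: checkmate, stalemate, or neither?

neither

Black to move; black king on a7.
In check: yes, from the white knight on c6.
King squares — a6: attacked by Nc5; b6: attacked by Pa5; b7: attacked by Nc5; a8: available; b8: attacked by Na6.
Legal moves for Black: Ka8.
Black is in check but has 1 legal move → neither.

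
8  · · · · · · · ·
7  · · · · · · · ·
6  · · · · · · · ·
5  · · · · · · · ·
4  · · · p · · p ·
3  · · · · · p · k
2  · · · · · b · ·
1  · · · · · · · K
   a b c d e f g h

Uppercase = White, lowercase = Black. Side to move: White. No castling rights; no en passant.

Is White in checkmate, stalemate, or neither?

White to move; white king on h1.
In check: no.
King squares — g1: attacked by Bf2; g2: attacked by Pf3; h2: attacked by Kh3.
Legal moves for White: none.
Not in check and no legal moves → stalemate.

stalemate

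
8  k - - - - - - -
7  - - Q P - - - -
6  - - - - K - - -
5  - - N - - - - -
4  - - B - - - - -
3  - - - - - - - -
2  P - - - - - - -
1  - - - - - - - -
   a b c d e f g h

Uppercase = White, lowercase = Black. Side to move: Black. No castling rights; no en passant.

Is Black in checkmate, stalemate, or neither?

Black to move; black king on a8.
In check: no.
King squares — a7: attacked by Qc7; b7: attacked by Nc5; b8: attacked by Qc7.
Legal moves for Black: none.
Not in check and no legal moves → stalemate.

stalemate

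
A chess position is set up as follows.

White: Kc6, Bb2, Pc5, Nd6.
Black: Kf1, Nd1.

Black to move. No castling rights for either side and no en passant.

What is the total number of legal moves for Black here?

9

Black to move; king on f1.
In check: no.
Legal moves: Kg2, Kf2, Ke2, Kg1, Ke1, Ne3, Nc3, Nf2, Nxb2.
Count: 9.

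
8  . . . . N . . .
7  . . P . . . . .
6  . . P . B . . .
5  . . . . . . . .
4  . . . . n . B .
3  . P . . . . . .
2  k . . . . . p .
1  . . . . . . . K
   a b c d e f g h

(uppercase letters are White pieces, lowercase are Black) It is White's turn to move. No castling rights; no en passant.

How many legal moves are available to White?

3

White to move; king on h1.
In check: yes, from the black pawn on g2.
Legal moves: Kh2, Kxg2, Kg1.
Count: 3.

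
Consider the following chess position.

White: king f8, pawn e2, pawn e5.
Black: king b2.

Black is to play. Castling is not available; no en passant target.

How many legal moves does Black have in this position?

Black to move; king on b2.
In check: no.
Legal moves: Kc3, Kb3, Ka3, Kc2, Ka2, Kc1, Kb1, Ka1.
Count: 8.

8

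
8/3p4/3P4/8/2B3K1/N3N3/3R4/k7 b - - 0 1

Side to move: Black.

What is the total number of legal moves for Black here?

Black to move; king on a1.
In check: no.
Legal moves: none.
Count: 0.

0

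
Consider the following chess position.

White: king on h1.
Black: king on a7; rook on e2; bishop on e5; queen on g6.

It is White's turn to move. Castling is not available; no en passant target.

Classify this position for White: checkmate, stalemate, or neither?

stalemate

White to move; white king on h1.
In check: no.
King squares — g1: attacked by Qg6; g2: attacked by Re2; h2: attacked by Re2.
Legal moves for White: none.
Not in check and no legal moves → stalemate.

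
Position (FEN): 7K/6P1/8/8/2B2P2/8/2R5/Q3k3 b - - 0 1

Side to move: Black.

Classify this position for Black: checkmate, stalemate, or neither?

checkmate

Black to move; black king on e1.
In check: yes, from the white queen on a1.
King squares — d1: attacked by Qa1; f1: attacked by Qa1; d2: attacked by Rc2; e2: attacked by Rc2; f2: attacked by Rc2.
Legal moves for Black: none.
In check with no legal moves → checkmate.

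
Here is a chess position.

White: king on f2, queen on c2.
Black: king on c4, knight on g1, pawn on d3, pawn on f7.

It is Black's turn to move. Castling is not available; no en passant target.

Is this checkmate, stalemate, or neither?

neither

Black to move; black king on c4.
In check: yes, from the white queen on c2.
King squares — b3: attacked by Qc2; c3: attacked by Qc2; d3: own pawn; b4: available; d4: available; b5: available; c5: attacked by Qc2; d5: available.
Legal moves for Black: Kd5, Kb5, Kd4, Kb4, dxc2.
Black is in check but has 5 legal moves → neither.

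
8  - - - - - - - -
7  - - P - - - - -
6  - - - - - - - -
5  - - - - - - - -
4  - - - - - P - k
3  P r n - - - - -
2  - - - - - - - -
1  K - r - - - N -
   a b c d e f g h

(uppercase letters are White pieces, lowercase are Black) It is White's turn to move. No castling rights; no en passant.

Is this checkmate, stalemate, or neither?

checkmate

White to move; white king on a1.
In check: yes, from the black rook on c1.
King squares — b1: attacked by Rc1; a2: attacked by Nc3; b2: attacked by Rb3.
Legal moves for White: none.
In check with no legal moves → checkmate.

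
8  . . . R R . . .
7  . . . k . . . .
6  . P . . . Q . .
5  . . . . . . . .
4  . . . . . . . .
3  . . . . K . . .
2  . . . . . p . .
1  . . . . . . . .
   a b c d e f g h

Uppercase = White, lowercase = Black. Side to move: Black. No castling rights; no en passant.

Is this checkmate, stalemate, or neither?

checkmate

Black to move; black king on d7.
In check: yes, from the white rook on d8.
King squares — c6: attacked by Qf6; d6: attacked by Qf6; e6: attacked by Qf6; c7: attacked by Pb6; e7: attacked by Qf6; c8: attacked by Rd8; d8: attacked by Qf6; e8: attacked by Rd8.
Legal moves for Black: none.
In check with no legal moves → checkmate.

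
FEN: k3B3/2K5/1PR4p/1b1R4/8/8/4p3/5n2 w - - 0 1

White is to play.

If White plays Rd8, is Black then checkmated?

yes

After Rd8: black king on a8; in check: yes, from the white rook on d8.
King squares — a7: attacked by Pb6; b7: attacked by Kc7; b8: attacked by Kc7.
Black has no legal moves → checkmate.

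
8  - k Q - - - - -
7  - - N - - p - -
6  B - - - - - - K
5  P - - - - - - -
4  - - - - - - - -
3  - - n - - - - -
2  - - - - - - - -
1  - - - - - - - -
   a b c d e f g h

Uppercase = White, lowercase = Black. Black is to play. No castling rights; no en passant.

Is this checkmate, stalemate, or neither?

Black to move; black king on b8.
In check: yes, from the white queen on c8.
Legal moves for Black: Ka7.
Black is in check but has 1 legal move → neither.

neither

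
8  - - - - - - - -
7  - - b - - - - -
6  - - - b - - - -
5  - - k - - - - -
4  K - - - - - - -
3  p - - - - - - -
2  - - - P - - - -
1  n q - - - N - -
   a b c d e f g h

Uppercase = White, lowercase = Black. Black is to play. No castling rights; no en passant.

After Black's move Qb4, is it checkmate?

yes

After Qb4: white king on a4; in check: yes, from the black queen on b4.
King squares — a3: attacked by Qb4; b3: attacked by Na1; b4: attacked by Kc5; a5: attacked by Qb4; b5: attacked by Qb4.
White has no legal moves → checkmate.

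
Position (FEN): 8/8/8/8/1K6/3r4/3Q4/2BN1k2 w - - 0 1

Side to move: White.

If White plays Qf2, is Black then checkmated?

yes

After Qf2: black king on f1; in check: yes, from the white queen on f2.
King squares — e1: attacked by Qf2; g1: attacked by Qf2; e2: attacked by Qf2; f2: attacked by Nd1; g2: attacked by Qf2.
Black has no legal moves → checkmate.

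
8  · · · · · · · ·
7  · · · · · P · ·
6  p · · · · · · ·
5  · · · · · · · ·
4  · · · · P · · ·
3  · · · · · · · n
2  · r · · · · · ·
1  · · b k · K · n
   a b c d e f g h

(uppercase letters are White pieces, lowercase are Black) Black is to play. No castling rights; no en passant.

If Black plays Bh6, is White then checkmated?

no

After Bh6: white king on f1; in check: no.
White is not in check, so this cannot be checkmate.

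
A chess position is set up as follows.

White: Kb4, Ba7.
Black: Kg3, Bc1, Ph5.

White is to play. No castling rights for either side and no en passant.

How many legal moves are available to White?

White to move; king on b4.
In check: no.
Legal moves: Bb8+, Bb6, Bc5, Bd4, Be3, Bf2+, Bg1, Kc5, Kb5, Ka5, Kc4, Ka4, Kc3, Kb3.
Count: 14.

14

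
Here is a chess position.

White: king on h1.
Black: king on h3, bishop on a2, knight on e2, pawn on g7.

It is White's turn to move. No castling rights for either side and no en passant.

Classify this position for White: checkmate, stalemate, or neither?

White to move; white king on h1.
In check: no.
King squares — g1: attacked by Ne2; g2: attacked by Kh3; h2: attacked by Kh3.
Legal moves for White: none.
Not in check and no legal moves → stalemate.

stalemate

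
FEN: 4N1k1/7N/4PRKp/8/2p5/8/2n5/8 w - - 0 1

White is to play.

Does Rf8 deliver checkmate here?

yes

After Rf8: black king on g8; in check: yes, from the white rook on f8.
King squares — f7: attacked by Pe6; g7: attacked by Kg6; h7: attacked by Kg6; f8: attacked by Nh7; h8: attacked by Rf8.
Black has no legal moves → checkmate.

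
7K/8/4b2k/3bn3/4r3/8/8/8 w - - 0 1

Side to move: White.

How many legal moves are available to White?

0

White to move; king on h8.
In check: no.
Legal moves: none.
Count: 0.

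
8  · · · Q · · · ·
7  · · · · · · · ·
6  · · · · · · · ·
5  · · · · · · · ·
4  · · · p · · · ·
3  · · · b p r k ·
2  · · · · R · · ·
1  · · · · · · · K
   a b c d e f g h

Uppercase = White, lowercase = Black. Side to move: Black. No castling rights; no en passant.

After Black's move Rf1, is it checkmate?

yes

After Rf1: white king on h1; in check: yes, from the black rook on f1.
King squares — g1: attacked by Rf1; g2: attacked by Kg3; h2: attacked by Kg3.
White has no legal moves → checkmate.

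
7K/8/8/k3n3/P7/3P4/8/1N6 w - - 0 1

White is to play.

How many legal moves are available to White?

White to move; king on h8.
In check: no.
Legal moves: Kg8, Kh7, Kg7, Nc3, Na3, Nd2, d4.
Count: 7.

7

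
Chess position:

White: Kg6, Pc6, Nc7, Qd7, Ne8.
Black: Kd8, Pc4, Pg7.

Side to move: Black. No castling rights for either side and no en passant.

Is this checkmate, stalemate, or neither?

checkmate

Black to move; black king on d8.
In check: yes, from the white queen on d7.
King squares — c7: attacked by Qd7; d7: attacked by Pc6; e7: attacked by Qd7; c8: attacked by Qd7; e8: attacked by Nc7.
Legal moves for Black: none.
In check with no legal moves → checkmate.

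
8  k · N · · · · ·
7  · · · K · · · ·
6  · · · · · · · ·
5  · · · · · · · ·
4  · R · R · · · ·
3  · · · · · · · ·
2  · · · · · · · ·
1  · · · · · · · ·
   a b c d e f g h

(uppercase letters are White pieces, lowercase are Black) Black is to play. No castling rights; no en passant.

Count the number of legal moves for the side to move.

Black to move; king on a8.
In check: no.
Legal moves: none.
Count: 0.

0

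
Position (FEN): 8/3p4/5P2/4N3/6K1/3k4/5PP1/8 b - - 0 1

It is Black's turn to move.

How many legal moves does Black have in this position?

6

Black to move; king on d3.
In check: yes, from the white knight on e5.
Legal moves: Ke4, Kd4, Kc3, Ke2, Kd2, Kc2.
Count: 6.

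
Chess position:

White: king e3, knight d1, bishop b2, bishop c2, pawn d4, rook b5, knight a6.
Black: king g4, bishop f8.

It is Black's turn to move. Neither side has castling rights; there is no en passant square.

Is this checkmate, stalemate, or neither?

neither

Black to move; black king on g4.
In check: no.
Legal moves for Black: Bg7, Be7, Bh6+, Bd6, Bc5, Bb4, Ba3, Kh4, Kh3, Kg3.
Black has 10 legal moves and is not in check → neither.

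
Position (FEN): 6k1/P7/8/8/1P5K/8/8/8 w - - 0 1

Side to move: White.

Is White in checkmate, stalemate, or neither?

neither

White to move; white king on h4.
In check: no.
Legal moves for White: Kh5, Kg5, Kg4, Kh3, Kg3, a8=Q+, a8=R+, a8=B, a8=N, b5.
White has 10 legal moves and is not in check → neither.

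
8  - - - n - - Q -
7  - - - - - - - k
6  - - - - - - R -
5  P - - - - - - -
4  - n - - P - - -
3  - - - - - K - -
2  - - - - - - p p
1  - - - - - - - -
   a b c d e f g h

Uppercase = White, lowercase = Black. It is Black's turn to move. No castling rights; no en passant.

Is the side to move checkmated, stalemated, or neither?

checkmate

Black to move; black king on h7.
In check: yes, from the white queen on g8.
King squares — g6: attacked by Qg8; h6: attacked by Rg6; g7: attacked by Rg6; g8: attacked by Rg6; h8: attacked by Qg8.
Legal moves for Black: none.
In check with no legal moves → checkmate.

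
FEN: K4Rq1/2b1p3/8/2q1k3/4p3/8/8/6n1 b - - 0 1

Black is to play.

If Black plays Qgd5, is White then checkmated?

After Qgd5: white king on a8; in check: yes, from the black queen on d5.
King squares — a7: attacked by Qc5; b7: attacked by Qd5; b8: attacked by Bc7.
White has no legal moves → checkmate.

yes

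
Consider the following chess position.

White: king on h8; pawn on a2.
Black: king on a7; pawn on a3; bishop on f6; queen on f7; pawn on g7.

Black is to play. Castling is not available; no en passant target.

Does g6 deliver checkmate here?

After g6: white king on h8; in check: yes, from the black bishop on f6.
King squares — g7: attacked by Bf6; h7: attacked by Qf7; g8: attacked by Qf7.
White has no legal moves → checkmate.

yes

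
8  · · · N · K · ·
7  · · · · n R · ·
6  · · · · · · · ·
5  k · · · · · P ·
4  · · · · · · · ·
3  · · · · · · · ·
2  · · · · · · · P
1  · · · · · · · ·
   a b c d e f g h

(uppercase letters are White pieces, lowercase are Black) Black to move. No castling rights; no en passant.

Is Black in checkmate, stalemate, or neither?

Black to move; black king on a5.
In check: no.
Legal moves for Black: Ng8, Nc8, Ng6+, Nc6, Nf5, Nd5, Kb6, Ka6, Kb5, Kb4, Ka4.
Black has 11 legal moves and is not in check → neither.

neither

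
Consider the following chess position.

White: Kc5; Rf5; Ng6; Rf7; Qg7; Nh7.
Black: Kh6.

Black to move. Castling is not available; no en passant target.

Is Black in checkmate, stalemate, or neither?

Black to move; black king on h6.
In check: yes, from the white queen on g7.
King squares — g5: attacked by Rf5; h5: attacked by Rf5; g6: attacked by Qg7; g7: attacked by Rf7; h7: attacked by Qg7.
Legal moves for Black: none.
In check with no legal moves → checkmate.

checkmate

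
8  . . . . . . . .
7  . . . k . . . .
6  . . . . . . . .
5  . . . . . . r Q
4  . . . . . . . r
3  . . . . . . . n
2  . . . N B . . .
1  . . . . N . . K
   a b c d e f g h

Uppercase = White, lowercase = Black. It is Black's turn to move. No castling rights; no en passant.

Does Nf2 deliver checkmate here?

yes

After Nf2: white king on h1; in check: yes, from the black knight on f2 and the black rook on h4.
King squares — g1: attacked by Rg5; g2: attacked by Rg5; h2: attacked by Rh4.
White has no legal moves → checkmate.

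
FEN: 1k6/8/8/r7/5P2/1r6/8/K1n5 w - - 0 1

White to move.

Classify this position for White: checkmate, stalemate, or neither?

White to move; white king on a1.
In check: yes, from the black rook on a5.
King squares — b1: attacked by Rb3; a2: attacked by Nc1; b2: attacked by Rb3.
Legal moves for White: none.
In check with no legal moves → checkmate.

checkmate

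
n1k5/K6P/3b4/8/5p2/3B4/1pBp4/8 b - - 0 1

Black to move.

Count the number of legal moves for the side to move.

22

Black to move; king on c8.
In check: no.
Legal moves: Kd8, Kd7, Kc7, Nc7, Nb6, Bf8, Bb8+, Be7, Bc7, Be5, Bc5+, Bb4, Ba3, f3, d1=Q, d1=R, d1=B, d1=N, b1=Q, b1=R, b1=B, b1=N.
Count: 22.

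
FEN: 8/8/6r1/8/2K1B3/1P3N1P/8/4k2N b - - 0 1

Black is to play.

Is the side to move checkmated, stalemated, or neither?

Black to move; black king on e1.
In check: yes, from the white knight on f3.
Legal moves for Black: Ke2, Kf1, Kd1.
Black is in check but has 3 legal moves → neither.

neither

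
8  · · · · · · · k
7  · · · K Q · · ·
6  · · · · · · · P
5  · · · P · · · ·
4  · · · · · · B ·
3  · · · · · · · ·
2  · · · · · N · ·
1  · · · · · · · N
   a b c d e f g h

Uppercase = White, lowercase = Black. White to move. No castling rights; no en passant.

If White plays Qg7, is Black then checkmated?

yes

After Qg7: black king on h8; in check: yes, from the white queen on g7.
King squares — g7: attacked by Ph6; h7: attacked by Qg7; g8: attacked by Qg7.
Black has no legal moves → checkmate.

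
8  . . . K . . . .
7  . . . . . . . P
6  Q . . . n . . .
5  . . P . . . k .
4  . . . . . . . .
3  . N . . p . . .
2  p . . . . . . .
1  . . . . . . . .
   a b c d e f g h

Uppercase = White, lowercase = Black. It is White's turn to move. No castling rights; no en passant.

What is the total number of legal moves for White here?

White to move; king on d8.
In check: yes, from the black knight on e6.
Legal moves: Ke8, Kc8, Ke7, Kd7, Qxe6.
Count: 5.

5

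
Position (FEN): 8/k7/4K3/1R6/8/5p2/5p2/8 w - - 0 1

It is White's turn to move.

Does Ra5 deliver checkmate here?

After Ra5: black king on a7; in check: yes, from the white rook on a5.
Black has 3 legal replies: Kb8, Kb7, Kb6.
In check but a legal move exists → not checkmate.

no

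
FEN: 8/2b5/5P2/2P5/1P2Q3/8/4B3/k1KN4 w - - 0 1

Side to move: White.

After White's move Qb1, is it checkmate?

After Qb1: black king on a1; in check: yes, from the white queen on b1.
King squares — b1: attacked by Kc1; a2: attacked by Qb1; b2: attacked by Qb1.
Black has no legal moves → checkmate.

yes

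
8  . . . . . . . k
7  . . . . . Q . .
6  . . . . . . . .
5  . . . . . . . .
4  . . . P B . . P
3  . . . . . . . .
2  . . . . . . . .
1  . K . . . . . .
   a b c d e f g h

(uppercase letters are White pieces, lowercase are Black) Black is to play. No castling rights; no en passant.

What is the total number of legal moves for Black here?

0

Black to move; king on h8.
In check: no.
Legal moves: none.
Count: 0.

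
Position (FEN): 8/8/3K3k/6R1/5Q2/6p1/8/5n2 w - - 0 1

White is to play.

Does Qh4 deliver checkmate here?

After Qh4: black king on h6; in check: yes, from the white queen on h4.
King squares — g5: attacked by Qh4; h5: attacked by Qh4; g6: attacked by Rg5; g7: attacked by Rg5; h7: attacked by Qh4.
Black has no legal moves → checkmate.

yes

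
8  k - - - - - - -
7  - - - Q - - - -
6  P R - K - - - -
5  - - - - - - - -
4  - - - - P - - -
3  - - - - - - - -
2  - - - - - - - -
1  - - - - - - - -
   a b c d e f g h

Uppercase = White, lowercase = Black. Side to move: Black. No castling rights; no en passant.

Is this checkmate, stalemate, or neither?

stalemate

Black to move; black king on a8.
In check: no.
King squares — a7: attacked by Qd7; b7: attacked by Pa6; b8: attacked by Rb6.
Legal moves for Black: none.
Not in check and no legal moves → stalemate.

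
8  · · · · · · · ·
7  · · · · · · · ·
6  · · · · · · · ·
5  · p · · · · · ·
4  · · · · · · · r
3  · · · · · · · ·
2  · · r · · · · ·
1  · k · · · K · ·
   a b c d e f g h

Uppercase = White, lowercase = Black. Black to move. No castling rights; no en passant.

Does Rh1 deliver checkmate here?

yes

After Rh1: white king on f1; in check: yes, from the black rook on h1.
King squares — e1: attacked by Rh1; g1: attacked by Rh1; e2: attacked by Rc2; f2: attacked by Rc2; g2: attacked by Rc2.
White has no legal moves → checkmate.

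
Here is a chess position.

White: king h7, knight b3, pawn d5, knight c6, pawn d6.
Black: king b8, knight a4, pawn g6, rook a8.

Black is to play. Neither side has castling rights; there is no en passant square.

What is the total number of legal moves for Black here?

2

Black to move; king on b8.
In check: yes, from the white knight on c6.
Legal moves: Kc8, Kb7.
Count: 2.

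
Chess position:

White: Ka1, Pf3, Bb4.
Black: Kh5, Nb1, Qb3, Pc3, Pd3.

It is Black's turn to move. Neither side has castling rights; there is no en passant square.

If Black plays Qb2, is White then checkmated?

After Qb2: white king on a1; in check: yes, from the black queen on b2.
King squares — b1: attacked by Qb2; a2: attacked by Qb2; b2: attacked by Pc3.
White has no legal moves → checkmate.

yes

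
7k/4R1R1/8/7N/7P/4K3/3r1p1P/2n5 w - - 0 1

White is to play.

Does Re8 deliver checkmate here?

yes

After Re8: black king on h8; in check: yes, from the white rook on e8.
King squares — g7: attacked by Nh5; h7: attacked by Rg7; g8: attacked by Rg7.
Black has no legal moves → checkmate.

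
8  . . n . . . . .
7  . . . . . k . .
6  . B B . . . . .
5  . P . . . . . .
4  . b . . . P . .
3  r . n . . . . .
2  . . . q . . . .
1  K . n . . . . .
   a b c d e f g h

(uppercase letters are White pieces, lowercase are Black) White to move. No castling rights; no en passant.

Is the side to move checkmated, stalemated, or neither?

checkmate

White to move; white king on a1.
In check: yes, from the black rook on a3.
King squares — b1: attacked by Nc3; a2: attacked by Nc1; b2: attacked by Qd2.
Legal moves for White: none.
In check with no legal moves → checkmate.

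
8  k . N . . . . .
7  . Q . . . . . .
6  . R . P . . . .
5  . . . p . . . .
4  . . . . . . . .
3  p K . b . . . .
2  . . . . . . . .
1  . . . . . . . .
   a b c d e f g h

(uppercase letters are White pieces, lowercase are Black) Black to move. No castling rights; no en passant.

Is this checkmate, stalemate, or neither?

Black to move; black king on a8.
In check: yes, from the white queen on b7.
King squares — a7: attacked by Qb7; b7: attacked by Rb6; b8: attacked by Qb7.
Legal moves for Black: none.
In check with no legal moves → checkmate.

checkmate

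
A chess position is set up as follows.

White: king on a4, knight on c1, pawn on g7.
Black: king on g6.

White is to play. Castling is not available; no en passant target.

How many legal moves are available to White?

13

White to move; king on a4.
In check: no.
Legal moves: Kb5, Ka5, Kb4, Kb3, Ka3, Nd3, Nb3, Ne2, Na2, g8=Q+, g8=R+, g8=B, g8=N.
Count: 13.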